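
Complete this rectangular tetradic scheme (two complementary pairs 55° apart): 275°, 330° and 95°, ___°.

150°

A rectangular tetradic uses two complementary pairs 55° apart: offsets 0°, 55°, 180°, 235°.
Among {95°, 275°, 330°}, 95° and 275° are a 180° pair.
The remaining hue 330° needs its own complement: 330 + 180 = 510 → 510 − 360 = 150°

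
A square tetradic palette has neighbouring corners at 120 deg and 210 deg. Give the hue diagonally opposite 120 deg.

300°

A square tetradic scheme places four hues 90° apart; opposite corners are 180° apart.
120 + 180 = 300°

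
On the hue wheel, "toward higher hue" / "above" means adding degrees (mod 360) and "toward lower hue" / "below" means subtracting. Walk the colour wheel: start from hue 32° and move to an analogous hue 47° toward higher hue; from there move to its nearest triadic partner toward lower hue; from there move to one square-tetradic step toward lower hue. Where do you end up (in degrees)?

+47° (analog 47° ↑): 32 + 47 = 79°
−120° (triadic ↓): 79 − 120 = -41 → -41 + 360 = 319°
−90° (square ↓): 319 − 90 = 229°

229°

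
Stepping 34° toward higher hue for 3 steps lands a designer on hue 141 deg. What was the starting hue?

39°

3 steps of 34° (toward higher hue) give a net shift of +102°.
Start = end − shift: 141 − 102 = 39°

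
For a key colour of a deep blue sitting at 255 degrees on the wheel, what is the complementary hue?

The complement sits 180° across the wheel.
255 + 180 = 435 → 435 − 360 = 75°

75°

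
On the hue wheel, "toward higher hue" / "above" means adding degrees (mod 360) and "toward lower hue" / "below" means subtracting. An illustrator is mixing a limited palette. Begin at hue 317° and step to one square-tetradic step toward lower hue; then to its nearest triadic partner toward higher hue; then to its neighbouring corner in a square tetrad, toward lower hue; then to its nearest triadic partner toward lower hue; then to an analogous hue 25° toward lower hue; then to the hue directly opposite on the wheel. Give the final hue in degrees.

292°

317 − 90 = 227°   (square ↓)
227 + 120 = 347°   (triadic ↑)
347 − 90 = 257°   (square ↓)
257 − 120 = 137°   (triadic ↓)
137 − 25 = 112°   (analog 25° ↓)
112 + 180 = 292°   (complement)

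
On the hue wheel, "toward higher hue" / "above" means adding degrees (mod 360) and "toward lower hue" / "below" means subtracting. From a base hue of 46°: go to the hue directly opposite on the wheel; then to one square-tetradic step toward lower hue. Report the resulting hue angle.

46 + 180 = 226°   (complement)
226 − 90 = 136°   (square ↓)

136°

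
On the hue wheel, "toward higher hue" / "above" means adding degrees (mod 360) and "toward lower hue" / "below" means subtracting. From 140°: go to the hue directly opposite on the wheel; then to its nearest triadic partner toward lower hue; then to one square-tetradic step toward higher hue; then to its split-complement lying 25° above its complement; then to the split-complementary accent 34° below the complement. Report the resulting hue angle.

281°

+180° (complement): 140 + 180 = 320°
−120° (triadic ↓): 320 − 120 = 200°
+90° (square ↑): 200 + 90 = 290°
+205° (split-comp 25° ↑): 290 + 205 = 495 → 495 − 360 = 135°
+146° (split-comp 34° ↓): 135 + 146 = 281°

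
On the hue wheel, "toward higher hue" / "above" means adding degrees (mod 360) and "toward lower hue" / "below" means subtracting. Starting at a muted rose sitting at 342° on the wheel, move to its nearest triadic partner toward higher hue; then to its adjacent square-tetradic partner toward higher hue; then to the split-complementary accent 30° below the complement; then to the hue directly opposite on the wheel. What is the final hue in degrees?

162°

+120° (triadic ↑): 342 + 120 = 462 → 462 − 360 = 102°
+90° (square ↑): 102 + 90 = 192°
+150° (split-comp 30° ↓): 192 + 150 = 342°
+180° (complement): 342 + 180 = 522 → 522 − 360 = 162°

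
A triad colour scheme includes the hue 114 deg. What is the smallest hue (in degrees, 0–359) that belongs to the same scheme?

A triad places three hues 120° apart.
The full set through 114° is {114°, 234°, 354°}.

114°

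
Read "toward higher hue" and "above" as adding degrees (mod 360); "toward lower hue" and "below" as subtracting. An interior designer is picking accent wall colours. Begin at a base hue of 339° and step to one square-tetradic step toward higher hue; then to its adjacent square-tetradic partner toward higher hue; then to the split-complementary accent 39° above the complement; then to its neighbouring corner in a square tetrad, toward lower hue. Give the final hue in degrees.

339 + 90 = 429 → 429 − 360 = 69°   (square ↑)
69 + 90 = 159°   (square ↑)
159 + 219 = 378 → 378 − 360 = 18°   (split-comp 39° ↑)
18 − 90 = -72 → -72 + 360 = 288°   (square ↓)

288°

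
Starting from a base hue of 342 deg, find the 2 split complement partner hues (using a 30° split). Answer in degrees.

Complement of 342 deg: 342 + 180 = 522 → 522 − 360 = 162°
162 − 30 = 132°
162 + 30 = 192°

132° and 192°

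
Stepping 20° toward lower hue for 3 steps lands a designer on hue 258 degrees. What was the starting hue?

318°

3 steps of 20° (toward lower hue) give a net shift of −60°.
Start = end − shift: 258 + 60 = 318°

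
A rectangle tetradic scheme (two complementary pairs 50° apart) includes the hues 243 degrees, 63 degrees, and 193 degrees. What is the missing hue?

13°

A rectangular tetradic uses two complementary pairs 50° apart: offsets 0°, 50°, 180°, 230°.
Among {63°, 193°, 243°}, 243° and 63° are a 180° pair.
The remaining hue 193° needs its own complement: 193 + 180 = 373 → 373 − 360 = 13°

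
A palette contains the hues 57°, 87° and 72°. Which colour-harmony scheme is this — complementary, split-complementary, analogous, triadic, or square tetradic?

Sort the hues: 57°, 72°, 87°.
Successive gaps around the wheel: 15°, 15°, 330°.
A run of hues at equal small steps (15°) with one large closing gap is an analogous group.

analogous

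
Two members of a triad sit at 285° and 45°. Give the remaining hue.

A triad spaces three hues 120° apart.
The full set is {45°, 165°, 285°}.

165°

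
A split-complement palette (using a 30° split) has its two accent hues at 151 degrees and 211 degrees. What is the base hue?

The accents sit 30° either side of the complement, so the complement is their short-arc midpoint on the wheel.
Short-arc midpoint of 151° and 211°: 181°.
Base is 180° from the complement: 181 − 180 = 1°

1°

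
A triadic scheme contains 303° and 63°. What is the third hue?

183°

A triad spaces three hues 120° apart.
The full set is {63°, 183°, 303°}.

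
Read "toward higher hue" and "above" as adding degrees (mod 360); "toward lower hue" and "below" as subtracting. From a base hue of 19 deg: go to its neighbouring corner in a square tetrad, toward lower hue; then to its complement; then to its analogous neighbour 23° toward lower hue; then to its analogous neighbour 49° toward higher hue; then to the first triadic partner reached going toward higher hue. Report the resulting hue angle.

255°

−90° (square ↓): 19 − 90 = -71 → -71 + 360 = 289°
+180° (complement): 289 + 180 = 469 → 469 − 360 = 109°
−23° (analog 23° ↓): 109 − 23 = 86°
+49° (analog 49° ↑): 86 + 49 = 135°
+120° (triadic ↑): 135 + 120 = 255°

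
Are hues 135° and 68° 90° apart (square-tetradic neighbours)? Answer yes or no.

Angular distance: |135 − 68| = 67 = 67°.
90° apart (square-tetradic neighbours) requires 90°.

no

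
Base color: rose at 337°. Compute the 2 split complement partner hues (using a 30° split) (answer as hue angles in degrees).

Complement of 337°: 337 + 180 = 517 → 517 − 360 = 157°
157 − 30 = 127°
157 + 30 = 187°

127° and 187°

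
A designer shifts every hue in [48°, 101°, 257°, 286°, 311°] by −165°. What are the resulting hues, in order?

243°, 296°, 92°, 121°, 146°

48 − 165 = -117 → -117 + 360 = 243°
101 − 165 = -64 → -64 + 360 = 296°
257 − 165 = 92°
286 − 165 = 121°
311 − 165 = 146°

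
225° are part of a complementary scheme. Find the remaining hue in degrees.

45°

The complement sits 180° across the wheel.
The full set through 225° is {45°, 225°}.
Given {225°}, the missing hue is 45°.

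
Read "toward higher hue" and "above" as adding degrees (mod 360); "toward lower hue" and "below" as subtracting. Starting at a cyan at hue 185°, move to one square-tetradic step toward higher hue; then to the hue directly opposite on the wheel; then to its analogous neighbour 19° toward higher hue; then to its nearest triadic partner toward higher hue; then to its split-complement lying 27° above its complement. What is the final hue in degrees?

+90° (square ↑): 185 + 90 = 275°
+180° (complement): 275 + 180 = 455 → 455 − 360 = 95°
+19° (analog 19° ↑): 95 + 19 = 114°
+120° (triadic ↑): 114 + 120 = 234°
+207° (split-comp 27° ↑): 234 + 207 = 441 → 441 − 360 = 81°

81°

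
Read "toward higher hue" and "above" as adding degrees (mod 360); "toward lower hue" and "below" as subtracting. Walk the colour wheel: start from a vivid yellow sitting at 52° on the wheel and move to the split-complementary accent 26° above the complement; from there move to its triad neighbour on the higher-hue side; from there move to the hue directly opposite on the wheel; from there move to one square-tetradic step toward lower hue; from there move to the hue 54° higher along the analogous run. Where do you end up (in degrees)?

52 + 206 = 258°   (split-comp 26° ↑)
258 + 120 = 378 → 378 − 360 = 18°   (triadic ↑)
18 + 180 = 198°   (complement)
198 − 90 = 108°   (square ↓)
108 + 54 = 162°   (analog 54° ↑)

162°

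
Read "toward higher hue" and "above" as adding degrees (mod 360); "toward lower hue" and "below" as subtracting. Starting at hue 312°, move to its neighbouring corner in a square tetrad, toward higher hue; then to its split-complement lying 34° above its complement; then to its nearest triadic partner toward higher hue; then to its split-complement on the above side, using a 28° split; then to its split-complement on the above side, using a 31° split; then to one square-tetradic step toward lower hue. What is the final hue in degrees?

+90° (square ↑): 312 + 90 = 402 → 402 − 360 = 42°
+214° (split-comp 34° ↑): 42 + 214 = 256°
+120° (triadic ↑): 256 + 120 = 376 → 376 − 360 = 16°
+208° (split-comp 28° ↑): 16 + 208 = 224°
+211° (split-comp 31° ↑): 224 + 211 = 435 → 435 − 360 = 75°
−90° (square ↓): 75 − 90 = -15 → -15 + 360 = 345°

345°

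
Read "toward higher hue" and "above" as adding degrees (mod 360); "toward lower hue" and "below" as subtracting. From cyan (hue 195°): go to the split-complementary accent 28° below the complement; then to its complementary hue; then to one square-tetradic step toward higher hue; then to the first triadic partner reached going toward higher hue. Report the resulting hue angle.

195 + 152 = 347°   (split-comp 28° ↓)
347 + 180 = 527 → 527 − 360 = 167°   (complement)
167 + 90 = 257°   (square ↑)
257 + 120 = 377 → 377 − 360 = 17°   (triadic ↑)

17°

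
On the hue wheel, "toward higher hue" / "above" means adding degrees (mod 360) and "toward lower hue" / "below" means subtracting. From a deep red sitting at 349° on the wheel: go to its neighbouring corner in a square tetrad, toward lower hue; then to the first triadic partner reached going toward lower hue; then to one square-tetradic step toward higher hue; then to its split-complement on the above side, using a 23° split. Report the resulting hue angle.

72°

square ↓ −90°: 349 − 90 = 259°
triadic ↓ −120°: 259 − 120 = 139°
square ↑ +90°: 139 + 90 = 229°
split-comp 23° ↑ +203°: 229 + 203 = 432 → 432 − 360 = 72°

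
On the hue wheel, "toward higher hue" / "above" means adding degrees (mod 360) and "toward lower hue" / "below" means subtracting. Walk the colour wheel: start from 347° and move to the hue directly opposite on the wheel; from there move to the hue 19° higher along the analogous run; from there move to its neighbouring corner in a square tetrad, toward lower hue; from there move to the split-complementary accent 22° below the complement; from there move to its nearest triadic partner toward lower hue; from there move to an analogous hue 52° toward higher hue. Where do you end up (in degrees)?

+180° (complement): 347 + 180 = 527 → 527 − 360 = 167°
+19° (analog 19° ↑): 167 + 19 = 186°
−90° (square ↓): 186 − 90 = 96°
+158° (split-comp 22° ↓): 96 + 158 = 254°
−120° (triadic ↓): 254 − 120 = 134°
+52° (analog 52° ↑): 134 + 52 = 186°

186°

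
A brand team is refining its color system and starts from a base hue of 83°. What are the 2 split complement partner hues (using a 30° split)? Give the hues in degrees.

233° and 293°

Split-complementary hues sit 30° either side of the complement.
Complement of 83°: 83 + 180 = 263°
263 − 30 = 233°
263 + 30 = 293°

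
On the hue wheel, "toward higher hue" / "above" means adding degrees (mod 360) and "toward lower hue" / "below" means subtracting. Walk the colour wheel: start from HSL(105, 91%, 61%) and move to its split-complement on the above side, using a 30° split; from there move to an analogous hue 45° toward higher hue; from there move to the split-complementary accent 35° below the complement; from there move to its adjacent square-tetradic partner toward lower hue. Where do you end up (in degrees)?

split-comp 30° ↑ +210°: 105 + 210 = 315°
analog 45° ↑ +45°: 315 + 45 = 360 → 360 − 360 = 0°
split-comp 35° ↓ +145°: 0 + 145 = 145°
square ↓ −90°: 145 − 90 = 55°

55°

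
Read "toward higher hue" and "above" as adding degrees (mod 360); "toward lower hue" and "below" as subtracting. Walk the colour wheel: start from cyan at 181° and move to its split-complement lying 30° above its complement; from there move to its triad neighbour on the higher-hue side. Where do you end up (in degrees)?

151°

181 + 210 = 391 → 391 − 360 = 31°   (split-comp 30° ↑)
31 + 120 = 151°   (triadic ↑)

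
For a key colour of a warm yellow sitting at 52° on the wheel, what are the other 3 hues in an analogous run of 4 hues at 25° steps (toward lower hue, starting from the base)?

Analogous hues sit every 25° along the wheel.
52 − 25 = 27°
52 − 50 = 2°
52 − 75 = -23 → -23 + 360 = 337°

27°, 2°, and 337°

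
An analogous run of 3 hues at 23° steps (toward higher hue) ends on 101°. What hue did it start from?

55°

2 steps of 23° (toward higher hue) give a net shift of +46°.
Start = end − shift: 101 − 46 = 55°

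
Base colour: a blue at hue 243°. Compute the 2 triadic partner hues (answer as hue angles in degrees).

3° and 123°

A triad places three hues 120° apart.
243 + 120 = 363 → 363 − 360 = 3°
243 + 240 = 483 → 483 − 360 = 123°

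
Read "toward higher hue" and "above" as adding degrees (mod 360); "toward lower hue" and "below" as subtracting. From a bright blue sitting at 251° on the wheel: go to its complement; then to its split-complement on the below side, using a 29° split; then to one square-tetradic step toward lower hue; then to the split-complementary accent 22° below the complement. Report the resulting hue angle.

251 + 180 = 431 → 431 − 360 = 71°   (complement)
71 + 151 = 222°   (split-comp 29° ↓)
222 − 90 = 132°   (square ↓)
132 + 158 = 290°   (split-comp 22° ↓)

290°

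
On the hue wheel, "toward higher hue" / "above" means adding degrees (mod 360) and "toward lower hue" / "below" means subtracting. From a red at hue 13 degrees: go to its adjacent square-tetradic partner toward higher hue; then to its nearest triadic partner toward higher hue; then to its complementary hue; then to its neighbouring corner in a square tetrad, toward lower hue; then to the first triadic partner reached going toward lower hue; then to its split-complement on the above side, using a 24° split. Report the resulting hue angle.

square ↑ +90°: 13 + 90 = 103°
triadic ↑ +120°: 103 + 120 = 223°
complement +180°: 223 + 180 = 403 → 403 − 360 = 43°
square ↓ −90°: 43 − 90 = -47 → -47 + 360 = 313°
triadic ↓ −120°: 313 − 120 = 193°
split-comp 24° ↑ +204°: 193 + 204 = 397 → 397 − 360 = 37°

37°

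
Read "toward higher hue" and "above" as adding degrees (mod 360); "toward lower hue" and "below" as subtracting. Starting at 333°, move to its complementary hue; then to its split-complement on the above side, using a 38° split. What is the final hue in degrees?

11°

+180° (complement): 333 + 180 = 513 → 513 − 360 = 153°
+218° (split-comp 38° ↑): 153 + 218 = 371 → 371 − 360 = 11°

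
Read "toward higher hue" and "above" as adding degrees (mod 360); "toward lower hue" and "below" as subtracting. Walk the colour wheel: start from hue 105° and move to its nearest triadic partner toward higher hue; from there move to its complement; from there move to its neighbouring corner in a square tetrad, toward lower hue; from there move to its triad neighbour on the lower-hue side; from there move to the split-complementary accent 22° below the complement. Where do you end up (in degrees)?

+120° (triadic ↑): 105 + 120 = 225°
+180° (complement): 225 + 180 = 405 → 405 − 360 = 45°
−90° (square ↓): 45 − 90 = -45 → -45 + 360 = 315°
−120° (triadic ↓): 315 − 120 = 195°
+158° (split-comp 22° ↓): 195 + 158 = 353°

353°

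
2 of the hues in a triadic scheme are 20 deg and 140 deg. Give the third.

260°

A triad places three hues 120° apart.
The full set through 20° is {20°, 140°, 260°}.
Given {20°, 140°}, the missing hue is 260°.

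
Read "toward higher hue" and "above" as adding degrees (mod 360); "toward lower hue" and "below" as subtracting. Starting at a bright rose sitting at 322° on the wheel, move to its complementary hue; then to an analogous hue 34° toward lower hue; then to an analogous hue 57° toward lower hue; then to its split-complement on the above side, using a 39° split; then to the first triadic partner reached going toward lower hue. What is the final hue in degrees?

complement +180°: 322 + 180 = 502 → 502 − 360 = 142°
analog 34° ↓ −34°: 142 − 34 = 108°
analog 57° ↓ −57°: 108 − 57 = 51°
split-comp 39° ↑ +219°: 51 + 219 = 270°
triadic ↓ −120°: 270 − 120 = 150°

150°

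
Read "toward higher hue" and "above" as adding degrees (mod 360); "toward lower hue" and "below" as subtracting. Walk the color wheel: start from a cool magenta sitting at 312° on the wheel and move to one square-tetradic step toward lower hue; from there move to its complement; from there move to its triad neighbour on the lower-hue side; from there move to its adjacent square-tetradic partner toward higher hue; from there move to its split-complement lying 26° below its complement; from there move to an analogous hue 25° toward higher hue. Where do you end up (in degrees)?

191°

312 − 90 = 222°   (square ↓)
222 + 180 = 402 → 402 − 360 = 42°   (complement)
42 − 120 = -78 → -78 + 360 = 282°   (triadic ↓)
282 + 90 = 372 → 372 − 360 = 12°   (square ↑)
12 + 154 = 166°   (split-comp 26° ↓)
166 + 25 = 191°   (analog 25° ↑)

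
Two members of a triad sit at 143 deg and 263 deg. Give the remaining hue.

23°

A triad spaces three hues 120° apart.
The full set is {23°, 143°, 263°}.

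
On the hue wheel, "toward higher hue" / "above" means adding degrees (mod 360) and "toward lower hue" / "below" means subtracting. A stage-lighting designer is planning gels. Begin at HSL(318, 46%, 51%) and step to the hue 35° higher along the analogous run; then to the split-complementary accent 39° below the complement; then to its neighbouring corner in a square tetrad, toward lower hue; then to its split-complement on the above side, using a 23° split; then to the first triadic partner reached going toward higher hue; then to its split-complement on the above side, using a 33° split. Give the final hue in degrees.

+35° (analog 35° ↑): 318 + 35 = 353°
+141° (split-comp 39° ↓): 353 + 141 = 494 → 494 − 360 = 134°
−90° (square ↓): 134 − 90 = 44°
+203° (split-comp 23° ↑): 44 + 203 = 247°
+120° (triadic ↑): 247 + 120 = 367 → 367 − 360 = 7°
+213° (split-comp 33° ↑): 7 + 213 = 220°

220°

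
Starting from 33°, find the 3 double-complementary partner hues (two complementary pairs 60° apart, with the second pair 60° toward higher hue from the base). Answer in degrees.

A rectangular tetradic uses two complementary pairs 60° apart: offsets 0°, 60°, 180°, 240°.
33 + 60 = 93°
33 + 180 = 213°
33 + 240 = 273°

93°, 213°, and 273°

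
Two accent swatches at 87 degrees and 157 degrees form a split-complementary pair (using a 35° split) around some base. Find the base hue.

The accents sit 35° either side of the complement, so the complement is their short-arc midpoint on the wheel.
Short-arc midpoint of 87° and 157°: 122°.
Base is 180° from the complement: 122 − 180 = -58 → -58 + 360 = 302°

302°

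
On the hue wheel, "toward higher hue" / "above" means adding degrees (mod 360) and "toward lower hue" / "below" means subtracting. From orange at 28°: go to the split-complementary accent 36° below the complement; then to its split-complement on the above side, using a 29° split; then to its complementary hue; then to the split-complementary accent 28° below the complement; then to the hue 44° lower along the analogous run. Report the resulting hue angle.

+144° (split-comp 36° ↓): 28 + 144 = 172°
+209° (split-comp 29° ↑): 172 + 209 = 381 → 381 − 360 = 21°
+180° (complement): 21 + 180 = 201°
+152° (split-comp 28° ↓): 201 + 152 = 353°
−44° (analog 44° ↓): 353 − 44 = 309°

309°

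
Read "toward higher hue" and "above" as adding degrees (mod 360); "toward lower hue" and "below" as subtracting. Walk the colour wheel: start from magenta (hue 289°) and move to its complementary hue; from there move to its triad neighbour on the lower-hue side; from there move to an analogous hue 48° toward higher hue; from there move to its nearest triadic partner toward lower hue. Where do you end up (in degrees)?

277°

289 + 180 = 469 → 469 − 360 = 109°   (complement)
109 − 120 = -11 → -11 + 360 = 349°   (triadic ↓)
349 + 48 = 397 → 397 − 360 = 37°   (analog 48° ↑)
37 − 120 = -83 → -83 + 360 = 277°   (triadic ↓)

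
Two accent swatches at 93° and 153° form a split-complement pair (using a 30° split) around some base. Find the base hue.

303°

The accents sit 30° either side of the complement, so the complement is their short-arc midpoint on the wheel.
Short-arc midpoint of 93° and 153°: 123°.
Base is 180° from the complement: 123 − 180 = -57 → -57 + 360 = 303°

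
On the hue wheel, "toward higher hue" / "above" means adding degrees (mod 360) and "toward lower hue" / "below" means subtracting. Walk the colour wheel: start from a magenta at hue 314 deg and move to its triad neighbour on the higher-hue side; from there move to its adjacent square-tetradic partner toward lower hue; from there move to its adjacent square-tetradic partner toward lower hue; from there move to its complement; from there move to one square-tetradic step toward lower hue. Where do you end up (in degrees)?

344°

314 + 120 = 434 → 434 − 360 = 74°   (triadic ↑)
74 − 90 = -16 → -16 + 360 = 344°   (square ↓)
344 − 90 = 254°   (square ↓)
254 + 180 = 434 → 434 − 360 = 74°   (complement)
74 − 90 = -16 → -16 + 360 = 344°   (square ↓)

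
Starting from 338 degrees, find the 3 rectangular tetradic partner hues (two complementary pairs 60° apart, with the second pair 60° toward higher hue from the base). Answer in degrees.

38°, 158°, and 218°

A rectangular tetradic uses two complementary pairs 60° apart: offsets 0°, 60°, 180°, 240°.
338 + 60 = 398 → 398 − 360 = 38°
338 + 180 = 518 → 518 − 360 = 158°
338 + 240 = 578 → 578 − 360 = 218°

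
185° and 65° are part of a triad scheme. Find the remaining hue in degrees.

A triad places three hues 120° apart.
The full set through 65° is {65°, 185°, 305°}.
Given {65°, 185°}, the missing hue is 305°.

305°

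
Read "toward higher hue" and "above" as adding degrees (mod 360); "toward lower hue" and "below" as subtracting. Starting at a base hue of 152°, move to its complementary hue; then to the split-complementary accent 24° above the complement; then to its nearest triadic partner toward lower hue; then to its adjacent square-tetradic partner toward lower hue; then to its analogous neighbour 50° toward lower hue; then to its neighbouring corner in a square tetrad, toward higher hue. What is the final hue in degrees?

6°

152 + 180 = 332°   (complement)
332 + 204 = 536 → 536 − 360 = 176°   (split-comp 24° ↑)
176 − 120 = 56°   (triadic ↓)
56 − 90 = -34 → -34 + 360 = 326°   (square ↓)
326 − 50 = 276°   (analog 50° ↓)
276 + 90 = 366 → 366 − 360 = 6°   (square ↑)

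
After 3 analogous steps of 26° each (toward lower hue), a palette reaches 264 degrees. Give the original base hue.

342°

3 steps of 26° (toward lower hue) give a net shift of −78°.
Start = end − shift: 264 + 78 = 342°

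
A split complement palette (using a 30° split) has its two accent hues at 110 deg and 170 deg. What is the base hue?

320°

The accents sit 30° either side of the complement, so the complement is their short-arc midpoint on the wheel.
Short-arc midpoint of 110° and 170°: 140°.
Base is 180° from the complement: 140 − 180 = -40 → -40 + 360 = 320°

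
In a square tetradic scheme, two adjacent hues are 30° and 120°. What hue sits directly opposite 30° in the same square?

A square tetradic scheme places four hues 90° apart; opposite corners are 180° apart.
30 + 180 = 210°

210°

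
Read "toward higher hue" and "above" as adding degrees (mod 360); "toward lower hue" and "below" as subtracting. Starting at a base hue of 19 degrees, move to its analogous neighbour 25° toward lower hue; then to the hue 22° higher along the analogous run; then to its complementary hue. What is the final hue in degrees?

196°

analog 25° ↓ −25°: 19 − 25 = -6 → -6 + 360 = 354°
analog 22° ↑ +22°: 354 + 22 = 376 → 376 − 360 = 16°
complement +180°: 16 + 180 = 196°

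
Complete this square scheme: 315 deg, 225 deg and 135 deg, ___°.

A square tetradic scheme places four hues every 90°.
The full set through 135° is {45°, 135°, 225°, 315°}.
Given {135°, 225°, 315°}, the missing hue is 45°.

45°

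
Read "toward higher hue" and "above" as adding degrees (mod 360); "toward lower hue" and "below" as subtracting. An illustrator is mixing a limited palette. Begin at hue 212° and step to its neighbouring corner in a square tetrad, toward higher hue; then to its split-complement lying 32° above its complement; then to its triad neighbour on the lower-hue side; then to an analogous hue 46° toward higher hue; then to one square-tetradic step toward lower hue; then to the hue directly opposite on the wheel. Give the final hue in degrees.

+90° (square ↑): 212 + 90 = 302°
+212° (split-comp 32° ↑): 302 + 212 = 514 → 514 − 360 = 154°
−120° (triadic ↓): 154 − 120 = 34°
+46° (analog 46° ↑): 34 + 46 = 80°
−90° (square ↓): 80 − 90 = -10 → -10 + 360 = 350°
+180° (complement): 350 + 180 = 530 → 530 − 360 = 170°

170°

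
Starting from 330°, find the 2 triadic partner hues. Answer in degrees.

A triad places three hues 120° apart.
330 + 120 = 450 → 450 − 360 = 90°
330 + 240 = 570 → 570 − 360 = 210°

90° and 210°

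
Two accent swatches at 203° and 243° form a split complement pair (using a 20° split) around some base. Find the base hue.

The accents sit 20° either side of the complement, so the complement is their short-arc midpoint on the wheel.
Short-arc midpoint of 203° and 243°: 223°.
Base is 180° from the complement: 223 − 180 = 43°

43°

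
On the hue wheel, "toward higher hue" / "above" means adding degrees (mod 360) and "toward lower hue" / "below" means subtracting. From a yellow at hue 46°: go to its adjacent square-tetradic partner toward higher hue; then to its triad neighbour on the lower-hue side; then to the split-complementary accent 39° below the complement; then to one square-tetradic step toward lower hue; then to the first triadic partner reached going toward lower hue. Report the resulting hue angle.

307°

square ↑ +90°: 46 + 90 = 136°
triadic ↓ −120°: 136 − 120 = 16°
split-comp 39° ↓ +141°: 16 + 141 = 157°
square ↓ −90°: 157 − 90 = 67°
triadic ↓ −120°: 67 − 120 = -53 → -53 + 360 = 307°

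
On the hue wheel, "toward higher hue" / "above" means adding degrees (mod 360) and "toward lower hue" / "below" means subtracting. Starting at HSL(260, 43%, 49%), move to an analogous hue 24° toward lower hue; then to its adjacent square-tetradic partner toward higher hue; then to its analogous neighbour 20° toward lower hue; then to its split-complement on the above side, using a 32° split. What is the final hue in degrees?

158°

analog 24° ↓ −24°: 260 − 24 = 236°
square ↑ +90°: 236 + 90 = 326°
analog 20° ↓ −20°: 326 − 20 = 306°
split-comp 32° ↑ +212°: 306 + 212 = 518 → 518 − 360 = 158°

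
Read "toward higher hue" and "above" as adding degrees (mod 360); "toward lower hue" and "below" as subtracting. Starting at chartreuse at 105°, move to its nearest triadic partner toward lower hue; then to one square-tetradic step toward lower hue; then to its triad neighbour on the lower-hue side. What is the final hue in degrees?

135°

triadic ↓ −120°: 105 − 120 = -15 → -15 + 360 = 345°
square ↓ −90°: 345 − 90 = 255°
triadic ↓ −120°: 255 − 120 = 135°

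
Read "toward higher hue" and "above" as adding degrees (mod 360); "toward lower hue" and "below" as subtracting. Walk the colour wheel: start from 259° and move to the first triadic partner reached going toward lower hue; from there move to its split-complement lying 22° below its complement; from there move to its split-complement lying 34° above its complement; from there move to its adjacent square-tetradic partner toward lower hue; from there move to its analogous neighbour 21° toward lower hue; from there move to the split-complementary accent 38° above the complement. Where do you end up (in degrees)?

258°

259 − 120 = 139°   (triadic ↓)
139 + 158 = 297°   (split-comp 22° ↓)
297 + 214 = 511 → 511 − 360 = 151°   (split-comp 34° ↑)
151 − 90 = 61°   (square ↓)
61 − 21 = 40°   (analog 21° ↓)
40 + 218 = 258°   (split-comp 38° ↑)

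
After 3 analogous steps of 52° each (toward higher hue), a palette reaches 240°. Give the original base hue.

84°

3 steps of 52° (toward higher hue) give a net shift of +156°.
Start = end − shift: 240 − 156 = 84°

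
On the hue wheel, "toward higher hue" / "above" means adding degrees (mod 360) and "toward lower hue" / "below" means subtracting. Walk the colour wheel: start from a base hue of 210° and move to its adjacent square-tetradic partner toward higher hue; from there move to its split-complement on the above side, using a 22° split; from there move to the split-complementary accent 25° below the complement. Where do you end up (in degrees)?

+90° (square ↑): 210 + 90 = 300°
+202° (split-comp 22° ↑): 300 + 202 = 502 → 502 − 360 = 142°
+155° (split-comp 25° ↓): 142 + 155 = 297°

297°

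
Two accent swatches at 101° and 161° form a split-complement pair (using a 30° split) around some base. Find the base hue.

311°

The accents sit 30° either side of the complement, so the complement is their short-arc midpoint on the wheel.
Short-arc midpoint of 101° and 161°: 131°.
Base is 180° from the complement: 131 − 180 = -49 → -49 + 360 = 311°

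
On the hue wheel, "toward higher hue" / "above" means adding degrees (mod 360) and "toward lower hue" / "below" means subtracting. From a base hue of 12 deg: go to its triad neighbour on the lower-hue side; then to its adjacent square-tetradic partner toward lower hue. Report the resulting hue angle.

162°

12 − 120 = -108 → -108 + 360 = 252°   (triadic ↓)
252 − 90 = 162°   (square ↓)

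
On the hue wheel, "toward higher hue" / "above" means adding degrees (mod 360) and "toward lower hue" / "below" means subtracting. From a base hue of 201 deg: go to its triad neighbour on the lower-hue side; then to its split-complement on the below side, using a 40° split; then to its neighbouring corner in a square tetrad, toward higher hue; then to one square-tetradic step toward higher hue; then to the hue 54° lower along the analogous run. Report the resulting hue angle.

347°

201 − 120 = 81°   (triadic ↓)
81 + 140 = 221°   (split-comp 40° ↓)
221 + 90 = 311°   (square ↑)
311 + 90 = 401 → 401 − 360 = 41°   (square ↑)
41 − 54 = -13 → -13 + 360 = 347°   (analog 54° ↓)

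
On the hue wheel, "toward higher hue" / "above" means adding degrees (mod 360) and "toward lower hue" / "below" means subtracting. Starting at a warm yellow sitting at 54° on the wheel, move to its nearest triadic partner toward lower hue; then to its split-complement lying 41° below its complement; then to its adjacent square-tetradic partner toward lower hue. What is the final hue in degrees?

54 − 120 = -66 → -66 + 360 = 294°   (triadic ↓)
294 + 139 = 433 → 433 − 360 = 73°   (split-comp 41° ↓)
73 − 90 = -17 → -17 + 360 = 343°   (square ↓)

343°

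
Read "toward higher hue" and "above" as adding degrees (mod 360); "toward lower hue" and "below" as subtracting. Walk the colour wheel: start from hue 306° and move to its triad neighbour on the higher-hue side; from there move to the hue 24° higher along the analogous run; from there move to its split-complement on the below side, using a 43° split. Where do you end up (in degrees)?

227°

306 + 120 = 426 → 426 − 360 = 66°   (triadic ↑)
66 + 24 = 90°   (analog 24° ↑)
90 + 137 = 227°   (split-comp 43° ↓)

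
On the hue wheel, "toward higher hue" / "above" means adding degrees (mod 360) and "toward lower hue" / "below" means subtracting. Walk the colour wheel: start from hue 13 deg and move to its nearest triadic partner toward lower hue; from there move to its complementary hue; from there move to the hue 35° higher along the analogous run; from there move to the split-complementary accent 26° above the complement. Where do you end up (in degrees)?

13 − 120 = -107 → -107 + 360 = 253°   (triadic ↓)
253 + 180 = 433 → 433 − 360 = 73°   (complement)
73 + 35 = 108°   (analog 35° ↑)
108 + 206 = 314°   (split-comp 26° ↑)

314°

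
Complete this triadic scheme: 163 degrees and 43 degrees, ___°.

283°

A triad places three hues 120° apart.
The full set through 43° is {43°, 163°, 283°}.
Given {43°, 163°}, the missing hue is 283°.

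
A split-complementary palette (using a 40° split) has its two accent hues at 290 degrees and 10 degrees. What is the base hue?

150°

The accents sit 40° either side of the complement, so the complement is their short-arc midpoint on the wheel.
Short-arc midpoint of 290° and 10°: 330°.
Base is 180° from the complement: 330 − 180 = 150°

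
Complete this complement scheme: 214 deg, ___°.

34°

The complement sits 180° across the wheel.
The full set through 214° is {34°, 214°}.
Given {214°}, the missing hue is 34°.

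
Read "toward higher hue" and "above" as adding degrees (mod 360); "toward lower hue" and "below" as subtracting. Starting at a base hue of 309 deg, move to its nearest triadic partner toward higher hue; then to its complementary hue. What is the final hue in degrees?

309 + 120 = 429 → 429 − 360 = 69°   (triadic ↑)
69 + 180 = 249°   (complement)

249°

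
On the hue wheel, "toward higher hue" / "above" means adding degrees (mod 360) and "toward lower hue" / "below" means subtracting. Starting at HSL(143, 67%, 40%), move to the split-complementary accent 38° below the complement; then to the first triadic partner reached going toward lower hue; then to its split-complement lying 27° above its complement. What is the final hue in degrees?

12°

split-comp 38° ↓ +142°: 143 + 142 = 285°
triadic ↓ −120°: 285 − 120 = 165°
split-comp 27° ↑ +207°: 165 + 207 = 372 → 372 − 360 = 12°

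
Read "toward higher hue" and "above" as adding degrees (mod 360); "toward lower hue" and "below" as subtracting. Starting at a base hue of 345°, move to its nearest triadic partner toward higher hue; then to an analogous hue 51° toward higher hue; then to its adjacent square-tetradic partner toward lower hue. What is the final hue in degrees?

345 + 120 = 465 → 465 − 360 = 105°   (triadic ↑)
105 + 51 = 156°   (analog 51° ↑)
156 − 90 = 66°   (square ↓)

66°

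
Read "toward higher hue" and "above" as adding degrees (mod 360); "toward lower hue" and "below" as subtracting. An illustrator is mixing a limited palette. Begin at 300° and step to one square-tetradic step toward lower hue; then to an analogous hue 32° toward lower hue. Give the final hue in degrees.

300 − 90 = 210°   (square ↓)
210 − 32 = 178°   (analog 32° ↓)

178°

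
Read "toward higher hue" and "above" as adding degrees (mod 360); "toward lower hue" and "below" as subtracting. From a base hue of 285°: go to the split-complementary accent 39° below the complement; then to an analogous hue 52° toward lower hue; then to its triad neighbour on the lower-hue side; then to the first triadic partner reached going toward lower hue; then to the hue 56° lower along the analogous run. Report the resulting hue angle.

split-comp 39° ↓ +141°: 285 + 141 = 426 → 426 − 360 = 66°
analog 52° ↓ −52°: 66 − 52 = 14°
triadic ↓ −120°: 14 − 120 = -106 → -106 + 360 = 254°
triadic ↓ −120°: 254 − 120 = 134°
analog 56° ↓ −56°: 134 − 56 = 78°

78°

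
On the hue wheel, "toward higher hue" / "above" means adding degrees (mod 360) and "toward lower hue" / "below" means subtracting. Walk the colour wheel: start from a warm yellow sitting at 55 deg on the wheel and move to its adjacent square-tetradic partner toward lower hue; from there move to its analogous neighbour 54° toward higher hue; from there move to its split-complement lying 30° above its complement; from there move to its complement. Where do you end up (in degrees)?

49°

55 − 90 = -35 → -35 + 360 = 325°   (square ↓)
325 + 54 = 379 → 379 − 360 = 19°   (analog 54° ↑)
19 + 210 = 229°   (split-comp 30° ↑)
229 + 180 = 409 → 409 − 360 = 49°   (complement)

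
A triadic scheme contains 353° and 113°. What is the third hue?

233°

A triad spaces three hues 120° apart.
The full set is {113°, 233°, 353°}.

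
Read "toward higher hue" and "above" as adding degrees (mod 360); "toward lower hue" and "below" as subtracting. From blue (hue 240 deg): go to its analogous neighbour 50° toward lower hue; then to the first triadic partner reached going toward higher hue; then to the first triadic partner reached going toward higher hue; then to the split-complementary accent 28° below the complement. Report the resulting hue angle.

analog 50° ↓ −50°: 240 − 50 = 190°
triadic ↑ +120°: 190 + 120 = 310°
triadic ↑ +120°: 310 + 120 = 430 → 430 − 360 = 70°
split-comp 28° ↓ +152°: 70 + 152 = 222°

222°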